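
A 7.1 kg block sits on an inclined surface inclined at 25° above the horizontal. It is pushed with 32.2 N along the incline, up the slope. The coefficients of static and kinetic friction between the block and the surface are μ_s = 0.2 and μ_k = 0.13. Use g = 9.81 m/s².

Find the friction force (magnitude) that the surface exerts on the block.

The normal reaction is N = m g cos θ = 63.13 N.
Parallel to the incline, ΣF = 0 gives f = m g sin θ − P = 29.44 − 32.2 = -2.764 N (up-slope positive).
The static-friction ceiling is μ_s N = 0.2 × 63.13 = 12.63 N.
Since |-2.764| ≤ 12.63 N, no slip — friction simply equals what equilibrium demands.

f ≈ 2.76 N (down the incline)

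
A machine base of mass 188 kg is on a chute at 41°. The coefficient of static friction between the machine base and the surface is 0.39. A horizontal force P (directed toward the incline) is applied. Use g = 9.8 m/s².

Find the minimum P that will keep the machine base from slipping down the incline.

The machine base tends to slide down (tan θ > μ_s), so at the point of impending slip friction acts up-slope at its limit: f = μ_s N.
Perpendicular to the incline: N = m g cos θ + P sin θ.
Along the incline: P cos θ + μ_s N = m g sin θ, i.e. P cos θ + μ_s (m g cos θ + P sin θ) = m g sin θ.
Solving, P (cos θ + μ_s sin θ) = m g (sin θ − μ_s cos θ), so P = 1840×0.3617/1.011 = 659 N.

P_min ≈ 659 N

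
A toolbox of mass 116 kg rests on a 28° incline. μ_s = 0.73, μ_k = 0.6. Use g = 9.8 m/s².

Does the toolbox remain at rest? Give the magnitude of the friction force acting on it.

N = m g cos θ = 1000 N.
Down-slope weight component: m g sin θ = 534 N.
μ_s N = 733 N.
534 ≤ 733 N, so it stays put; friction = 534 N.

f ≈ 534 N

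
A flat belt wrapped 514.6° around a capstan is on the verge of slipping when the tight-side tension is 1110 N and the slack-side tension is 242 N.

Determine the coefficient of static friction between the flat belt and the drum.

μ ≈ 0.17

T₂/T₁ = e^{μβ} → μ = ln(T₂/T₁)/β.
β = 514.6° = 8.981 rad.
μ = ln(1110/242)/8.981 = ln(4.587)/8.981 = 0.17.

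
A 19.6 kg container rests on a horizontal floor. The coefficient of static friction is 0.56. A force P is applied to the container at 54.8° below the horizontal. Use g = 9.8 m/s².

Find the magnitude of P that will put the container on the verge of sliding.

N = m g + P sin α (the push presses the container into the horizontal floor).
At impending slip, P cos α = μ_s N = μ_s (m g + P sin α).
Solving: P (cos α − μ_s sin α) = μ_s m g → P = 0.56×192/(cos 54.8° − 0.56 sin 54.8°) = 108/0.1188 = 905 N.

P ≈ 905 N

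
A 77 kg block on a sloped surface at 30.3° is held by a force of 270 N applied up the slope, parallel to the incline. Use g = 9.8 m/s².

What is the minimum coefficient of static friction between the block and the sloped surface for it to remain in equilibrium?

μ_s,min ≈ 0.17

N = m g cos θ = 651.5 N.
Friction must make up the shortfall along the incline: f = m g sin θ − P = 380.7 − 270 = 110.7 N.
At the threshold f = μ_s N, so μ_s,min = 110.7/651.5 = 0.17.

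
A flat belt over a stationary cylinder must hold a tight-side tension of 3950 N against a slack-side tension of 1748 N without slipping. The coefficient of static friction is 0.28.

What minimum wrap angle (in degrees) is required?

T₂/T₁ = e^{μβ} → β = ln(T₂/T₁)/μ.
β = ln(3950/1748)/0.28 = 0.8152/0.28 = 2.912 rad.
In degrees: β = 2.912 × 180/π = 167°.

β_min ≈ 167°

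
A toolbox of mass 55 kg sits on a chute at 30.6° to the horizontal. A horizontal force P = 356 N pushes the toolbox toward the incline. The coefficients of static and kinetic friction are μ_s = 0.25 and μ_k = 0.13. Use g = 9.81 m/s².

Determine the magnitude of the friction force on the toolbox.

The horizontal push has a component P sin θ into the surface, so N = m g cos θ + P sin θ = 464.4 + 181.2 = 645.6 N.
Parallel to the incline: P cos θ − m g sin θ = 306.4 − 274.7 = 31.77 N; the friction needed to balance this is 31.77 N acting down the slope.
The limit of static friction is μ_s N = 161.4 N.
|f_req| = 31.77 ≤ 161.4 N → the toolbox is in equilibrium; friction equals the required value.

f ≈ 31.8 N (down the incline)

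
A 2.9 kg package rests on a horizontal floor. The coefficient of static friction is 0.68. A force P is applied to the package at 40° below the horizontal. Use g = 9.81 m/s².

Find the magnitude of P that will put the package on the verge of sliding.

N = m g + P sin α (the push presses the package into the horizontal floor).
At impending slip, P cos α = μ_s N = μ_s (m g + P sin α).
Solving: P (cos α − μ_s sin α) = μ_s m g → P = 0.68×28.4/(cos 40° − 0.68 sin 40°) = 19.3/0.3289 = 58.8 N.

P ≈ 58.8 N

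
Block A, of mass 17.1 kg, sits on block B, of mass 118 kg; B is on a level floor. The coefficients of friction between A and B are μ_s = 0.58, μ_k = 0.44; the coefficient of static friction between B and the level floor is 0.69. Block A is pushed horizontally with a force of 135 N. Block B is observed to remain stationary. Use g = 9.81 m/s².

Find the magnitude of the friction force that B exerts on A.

f ≈ 73.8 N

Between the blocks, N₁ = m_A g = 167.8 N.
Maximum static friction on A from B: μ_s N₁ = 0.58×167.8 = 97.3 N.
P = 135 N exceeds that limit, so A slips over B and the interface friction becomes kinetic: f₁ = μ_k N₁ = 0.44×167.8 = 73.8 N.
By Newton's third law B feels 73.8 N forward from A. With B stationary, the floor's static friction on B balances it: f₂ = 73.8 N (well within μ_s(m_A+m_B)g = 914.5 N).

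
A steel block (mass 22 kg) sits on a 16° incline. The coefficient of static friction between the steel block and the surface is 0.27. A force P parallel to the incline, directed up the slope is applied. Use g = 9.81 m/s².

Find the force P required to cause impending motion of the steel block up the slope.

P ≈ 116 N

At impending motion up the slope, friction acts down-slope at its limit: f = μ_s N.
P is parallel to the surface, so N = m g cos θ = 207 N.
Along the incline: P = m g sin θ + μ_s N = 59.5 + 0.27×207 = 116 N.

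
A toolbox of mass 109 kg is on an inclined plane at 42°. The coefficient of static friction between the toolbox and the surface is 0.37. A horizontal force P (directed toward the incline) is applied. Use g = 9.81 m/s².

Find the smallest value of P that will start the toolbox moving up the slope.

At impending motion up the slope, friction acts down-slope at its limit: f = μ_s N.
Perpendicular to the incline: N = m g cos θ + P sin θ.
Along the incline: P cos θ = m g sin θ + μ_s N = m g sin θ + μ_s (m g cos θ + P sin θ).
Solving, P (cos θ − μ_s sin θ) = m g (sin θ + μ_s cos θ), so P = 109×9.81×(sin 42° + 0.37 cos 42°)/(cos 42° − 0.37 sin 42°) = 1070×0.9441/0.4956 = 2040 N.

P ≈ 2040 N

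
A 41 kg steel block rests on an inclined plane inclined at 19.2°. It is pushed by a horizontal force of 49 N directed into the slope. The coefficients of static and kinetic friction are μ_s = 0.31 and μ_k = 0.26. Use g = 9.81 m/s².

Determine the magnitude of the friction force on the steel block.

Resolve perpendicular to the incline: N = m g cos θ + P sin θ = 41×9.81×cos 19.2° + 49×sin 19.2° = 396 N.
Along the incline, the net driving force (taking up-slope positive) is P cos θ − m g sin θ = 46.27 − 132.3 = -86 N, so equilibrium requires friction f = 86 N (up-slope).
Maximum static friction: μ_s N = 0.31 × 396 = 122.7 N.
|f_req| = 86 ≤ 122.7 N → the steel block is in equilibrium; friction equals the required value.

f ≈ 86 N (up the incline)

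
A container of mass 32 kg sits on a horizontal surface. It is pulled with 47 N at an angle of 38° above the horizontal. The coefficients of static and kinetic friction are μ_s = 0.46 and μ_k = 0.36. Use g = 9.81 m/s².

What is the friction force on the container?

f ≈ 37 N

N = m g − P sin α = 313.9 − 47×sin 38° = 285 N.
Horizontally, friction must balance P cos α = 37.04 N.
The static-friction limit is μ_s N = 131.1 N.
37.04 ≤ 131.1 N → static; friction equals the required 37 N.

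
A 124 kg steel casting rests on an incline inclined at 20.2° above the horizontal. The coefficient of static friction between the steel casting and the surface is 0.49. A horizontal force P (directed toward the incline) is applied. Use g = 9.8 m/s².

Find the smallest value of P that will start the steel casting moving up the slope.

P ≈ 1270 N

At impending motion up the slope, friction acts down-slope at its limit: f = μ_s N.
Perpendicular to the incline: N = m g cos θ + P sin θ.
Along the incline: P cos θ = m g sin θ + μ_s N = m g sin θ + μ_s (m g cos θ + P sin θ).
Solving, P (cos θ − μ_s sin θ) = m g (sin θ + μ_s cos θ), so P = 124×9.8×(sin 20.2° + 0.49 cos 20.2°)/(cos 20.2° − 0.49 sin 20.2°) = 1220×0.8052/0.7693 = 1270 N.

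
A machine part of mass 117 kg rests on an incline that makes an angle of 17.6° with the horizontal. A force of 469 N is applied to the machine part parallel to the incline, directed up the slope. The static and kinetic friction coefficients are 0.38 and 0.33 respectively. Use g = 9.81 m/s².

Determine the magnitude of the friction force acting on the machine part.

f ≈ 122 N (down the incline)

Normal force: N = m g cos θ = 117 × 9.81 × cos 17.6° = 1094 N.
Parallel to the incline, ΣF = 0 gives f = m g sin θ − P = 347.1 − 469 = -121.9 N (up-slope positive).
The static-friction ceiling is μ_s N = 0.38 × 1094 = 415.7 N.
Since |-121.9| ≤ 415.7 N, the machine part remains in static equilibrium and friction takes exactly the required value.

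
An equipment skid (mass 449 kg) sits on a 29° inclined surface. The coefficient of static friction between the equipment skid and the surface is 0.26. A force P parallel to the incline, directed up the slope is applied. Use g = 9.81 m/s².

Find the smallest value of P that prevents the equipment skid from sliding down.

The equipment skid tends to slide down (tan θ > μ_s), so at the point of impending slip friction acts up-slope at its limit: f = μ_s N.
P is parallel to the surface, so N = m g cos θ = 3850 N.
Along the incline: P + μ_s N = m g sin θ, so P = 2140 − 0.26×3850 = 1130 N.

P_min ≈ 1130 N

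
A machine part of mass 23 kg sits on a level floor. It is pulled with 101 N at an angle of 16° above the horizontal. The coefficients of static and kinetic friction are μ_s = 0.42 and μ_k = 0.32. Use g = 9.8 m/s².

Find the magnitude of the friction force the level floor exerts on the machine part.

Vertical equilibrium gives N = m g − P sin α = 197.6 N.
For equilibrium, f = P cos α = 101×cos 16° = 97.09 N.
μ_s N = 0.42 × 197.6 = 82.98 N.
97.09 > 82.98 N → the machine part slides; f = μ_k N = 0.32×197.6 = 63.2 N.

f ≈ 63.2 N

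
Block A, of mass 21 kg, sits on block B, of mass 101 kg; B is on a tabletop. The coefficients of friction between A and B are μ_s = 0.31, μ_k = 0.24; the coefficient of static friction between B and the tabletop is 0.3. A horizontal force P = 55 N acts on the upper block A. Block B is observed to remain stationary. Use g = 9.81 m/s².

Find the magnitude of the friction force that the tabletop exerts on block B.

Normal force at the A–B interface: N₁ = m_A g = 206 N.
Maximum static friction on A from B: μ_s N₁ = 0.31×206 = 63.86 N.
Since P = 55 N ≤ 63.86 N, A does not slip on B; friction on A equals P = 55 N.
By Newton's third law B feels 55 N forward from A. With B stationary, the floor's static friction on B balances it: f₂ = 55 N (well within μ_s(m_A+m_B)g = 359 N).

f ≈ 55 N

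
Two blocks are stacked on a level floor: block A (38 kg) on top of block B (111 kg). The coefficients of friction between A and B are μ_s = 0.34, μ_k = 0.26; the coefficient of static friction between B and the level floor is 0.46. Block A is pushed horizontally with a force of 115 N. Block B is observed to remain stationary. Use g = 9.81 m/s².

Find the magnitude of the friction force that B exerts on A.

f ≈ 115 N

Between the blocks, N₁ = m_A g = 372.8 N.
Maximum static friction on A from B: μ_s N₁ = 0.34×372.8 = 126.7 N.
Since P = 115 N ≤ 126.7 N, A does not slip on B; friction on A equals P = 115 N.
By Newton's third law B feels 115 N forward from A. With B stationary, the floor's static friction on B balances it: f₂ = 115 N (well within μ_s(m_A+m_B)g = 672.4 N).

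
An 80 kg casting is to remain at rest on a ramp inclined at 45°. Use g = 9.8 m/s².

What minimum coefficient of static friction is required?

μ_s,min ≈ 1

At the slip threshold m g sin θ = μ_s m g cos θ, so μ_s,min = tan θ.
μ_s,min = tan 45° = 1.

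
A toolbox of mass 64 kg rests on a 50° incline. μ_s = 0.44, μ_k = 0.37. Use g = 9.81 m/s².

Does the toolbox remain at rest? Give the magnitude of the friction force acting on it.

N = m g cos θ = 404 N.
Down-slope weight component: m g sin θ = 481 N.
μ_s N = 178 N.
481 > 178 N, so it slides; kinetic friction f = μ_k N = 0.37×404 = 149 N.

f ≈ 149 N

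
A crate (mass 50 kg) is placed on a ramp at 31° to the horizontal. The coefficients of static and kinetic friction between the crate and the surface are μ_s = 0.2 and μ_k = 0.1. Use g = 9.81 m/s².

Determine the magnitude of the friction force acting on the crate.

f ≈ 42 N (up the incline)

Normal force: N = m g cos θ = 50 × 9.81 × cos 31° = 420.4 N.
Along the slope the weight component is m g sin θ = 252.6 N; friction must supply exactly this, acting up-slope.
The static-friction ceiling is μ_s N = 0.2 × 420.4 = 84.09 N.
Since |252.6| > 84.09 N, static friction cannot hold it; the crate slides down the incline and kinetic friction applies: f = μ_k N = 0.1 × 420.4 = 42 N.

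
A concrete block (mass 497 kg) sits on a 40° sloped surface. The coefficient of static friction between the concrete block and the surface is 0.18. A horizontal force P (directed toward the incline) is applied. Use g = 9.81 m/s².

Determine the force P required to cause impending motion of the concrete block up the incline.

P ≈ 5850 N

At impending motion up the slope, friction acts down-slope at its limit: f = μ_s N.
Perpendicular to the incline: N = m g cos θ + P sin θ.
Along the incline: P cos θ = m g sin θ + μ_s N = m g sin θ + μ_s (m g cos θ + P sin θ).
Solving, P (cos θ − μ_s sin θ) = m g (sin θ + μ_s cos θ), so P = 497×9.81×(sin 40° + 0.18 cos 40°)/(cos 40° − 0.18 sin 40°) = 4880×0.7807/0.6503 = 5850 N.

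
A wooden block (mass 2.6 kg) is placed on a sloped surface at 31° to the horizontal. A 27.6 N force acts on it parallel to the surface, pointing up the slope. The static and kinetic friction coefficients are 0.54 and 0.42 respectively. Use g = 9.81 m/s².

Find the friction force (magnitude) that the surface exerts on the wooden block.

Perpendicular to the surface, N = m g cos θ = 2.6·9.81·cos 31° = 21.86 N.
The friction needed for equilibrium is m g sin θ − P = 13.14 − 27.6 = -14.46 N, measured positive up-slope.
Maximum static friction available: μ_s N = 0.54 × 21.86 = 11.81 N.
|-14.46| exceeds 11.81 N, so the wooden block slips up-slope; friction is kinetic, f = μ_k N = 0.42×21.86 = 9.18 N.

f ≈ 9.18 N (down the incline)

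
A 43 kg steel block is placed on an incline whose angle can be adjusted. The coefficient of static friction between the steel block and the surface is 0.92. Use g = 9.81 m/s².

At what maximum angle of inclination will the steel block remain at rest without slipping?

θ_max ≈ 42.6°

At the slip threshold, m g sin θ = μ_s · m g cos θ, so tan θ = μ_s.
θ_max = arctan(0.92) = 42.6°.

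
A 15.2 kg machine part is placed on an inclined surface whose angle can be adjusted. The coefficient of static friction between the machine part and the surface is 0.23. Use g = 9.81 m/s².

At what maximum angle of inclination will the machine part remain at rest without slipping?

At the slip threshold, m g sin θ = μ_s · m g cos θ, so tan θ = μ_s.
θ_max = arctan(0.23) = 13°.

θ_max ≈ 13°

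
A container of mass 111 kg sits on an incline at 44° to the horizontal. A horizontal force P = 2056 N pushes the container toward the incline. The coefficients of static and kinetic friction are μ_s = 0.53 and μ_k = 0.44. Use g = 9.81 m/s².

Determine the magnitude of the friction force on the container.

f ≈ 723 N (down the incline)

Normal direction: N = m g cos θ + P sin θ = 2212 N.
Along the incline, the net driving force (taking up-slope positive) is P cos θ − m g sin θ = 1479 − 756.4 = 722.5 N, so equilibrium requires friction f = -722.5 N (down-slope).
Maximum static friction: μ_s N = 0.53 × 2212 = 1172 N.
|f_req| = 722.5 ≤ 1172 N → the container is in equilibrium; friction equals the required value.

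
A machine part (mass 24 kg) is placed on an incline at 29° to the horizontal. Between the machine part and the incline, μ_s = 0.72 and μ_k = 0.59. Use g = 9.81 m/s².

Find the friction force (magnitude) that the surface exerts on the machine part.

f ≈ 114 N (up the incline)

Perpendicular to the surface, N = m g cos θ = 24·9.81·cos 29° = 205.9 N.
For equilibrium along the incline, friction must balance the weight component: f = m g sin θ = 114.1 N up the slope.
Static friction can supply at most μ_s N = 148.3 N.
Since |114.1| ≤ 148.3 N, the machine part remains in static equilibrium and friction takes exactly the required value.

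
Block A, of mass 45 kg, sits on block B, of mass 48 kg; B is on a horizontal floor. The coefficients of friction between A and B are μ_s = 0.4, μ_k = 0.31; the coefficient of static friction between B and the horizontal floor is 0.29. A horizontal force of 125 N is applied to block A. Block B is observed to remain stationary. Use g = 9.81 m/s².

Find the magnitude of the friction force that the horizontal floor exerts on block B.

f ≈ 125 N

The normal force B exerts on A is simply A's weight, N₁ = 441.5 N.
Maximum static friction on A from B: μ_s N₁ = 0.4×441.5 = 176.6 N.
P = 125 N is within that limit, so A and B move together (both at rest); the A–B friction is simply f₁ = P = 125 N.
B experiences an equal 125 N forward from A (third law). B is in equilibrium, so the floor supplies f₂ = 125 N of static friction (limit μ_s(m_A+m_B)g = 264.6 N, not exceeded).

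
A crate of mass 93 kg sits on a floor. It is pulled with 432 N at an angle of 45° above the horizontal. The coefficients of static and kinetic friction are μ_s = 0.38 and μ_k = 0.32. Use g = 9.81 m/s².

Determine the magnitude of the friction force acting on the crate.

N = m g − P sin α = 912.3 − 432×sin 45° = 606.9 N.
For equilibrium, f = P cos α = 432×cos 45° = 305.5 N.
The static-friction limit is μ_s N = 230.6 N.
The required friction exceeds μ_s N, so the crate moves and f = μ_k N = 194 N.

f ≈ 194 N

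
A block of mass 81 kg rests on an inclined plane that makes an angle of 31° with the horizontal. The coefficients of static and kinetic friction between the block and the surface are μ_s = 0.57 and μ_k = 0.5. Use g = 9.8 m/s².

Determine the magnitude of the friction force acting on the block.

The normal reaction is N = m g cos θ = 680.4 N.
Along the slope the weight component is m g sin θ = 408.8 N; friction must supply exactly this, acting up-slope.
The static-friction ceiling is μ_s N = 0.57 × 680.4 = 387.8 N.
Since |408.8| > 387.8 N, static friction cannot hold it; the block slides down the incline and kinetic friction applies: f = μ_k N = 0.5 × 680.4 = 340 N.

f ≈ 340 N (up the incline)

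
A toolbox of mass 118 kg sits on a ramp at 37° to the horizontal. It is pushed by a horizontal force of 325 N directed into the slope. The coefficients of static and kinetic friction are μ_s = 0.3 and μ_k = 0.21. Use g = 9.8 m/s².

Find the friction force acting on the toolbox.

Normal direction: N = m g cos θ + P sin θ = 1119 N.
Along the incline, the net driving force (taking up-slope positive) is P cos θ − m g sin θ = 259.6 − 695.9 = -436.4 N, so equilibrium requires friction f = 436.4 N (up-slope).
Maximum static friction: μ_s N = 0.3 × 1119 = 335.7 N.
The required 436.4 N exceeds the static limit, so the toolbox slides down-slope and f = μ_k N = 0.21×1119 = 235 N.

f ≈ 235 N (up the incline)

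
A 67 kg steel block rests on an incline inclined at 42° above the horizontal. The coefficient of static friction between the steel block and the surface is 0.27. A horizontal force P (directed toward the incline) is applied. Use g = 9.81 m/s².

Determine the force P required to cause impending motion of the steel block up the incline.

At impending motion up the slope, friction acts down-slope at its limit: f = μ_s N.
Perpendicular to the incline: N = m g cos θ + P sin θ.
Along the incline: P cos θ = m g sin θ + μ_s N = m g sin θ + μ_s (m g cos θ + P sin θ).
Solving, P (cos θ − μ_s sin θ) = m g (sin θ + μ_s cos θ), so P = 67×9.81×(sin 42° + 0.27 cos 42°)/(cos 42° − 0.27 sin 42°) = 657×0.8698/0.5625 = 1020 N.

P ≈ 1020 N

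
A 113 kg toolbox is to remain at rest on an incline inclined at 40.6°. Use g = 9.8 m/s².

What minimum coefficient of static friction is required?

μ_s,min ≈ 0.857

At the slip threshold m g sin θ = μ_s m g cos θ, so μ_s,min = tan θ.
μ_s,min = tan 40.6° = 0.857.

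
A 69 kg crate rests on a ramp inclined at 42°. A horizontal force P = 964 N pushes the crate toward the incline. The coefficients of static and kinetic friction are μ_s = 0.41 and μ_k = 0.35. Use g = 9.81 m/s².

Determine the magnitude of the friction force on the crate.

f ≈ 263 N (down the incline)

Resolve perpendicular to the incline: N = m g cos θ + P sin θ = 69×9.81×cos 42° + 964×sin 42° = 1148 N.
Along the incline, the net driving force (taking up-slope positive) is P cos θ − m g sin θ = 716.4 − 452.9 = 263.5 N, so equilibrium requires friction f = -263.5 N (down-slope).
Maximum static friction: μ_s N = 0.41 × 1148 = 470.7 N.
Since 263.5 N is within the 470.7 N limit, the crate stays put and friction is exactly 263 N.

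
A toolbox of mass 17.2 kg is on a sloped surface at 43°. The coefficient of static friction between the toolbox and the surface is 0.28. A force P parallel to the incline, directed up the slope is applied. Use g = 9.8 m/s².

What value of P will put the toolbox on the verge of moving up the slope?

P ≈ 149 N

At impending motion up the slope, friction acts down-slope at its limit: f = μ_s N.
P is parallel to the surface, so N = m g cos θ = 123 N.
Along the incline: P = m g sin θ + μ_s N = 115 + 0.28×123 = 149 N.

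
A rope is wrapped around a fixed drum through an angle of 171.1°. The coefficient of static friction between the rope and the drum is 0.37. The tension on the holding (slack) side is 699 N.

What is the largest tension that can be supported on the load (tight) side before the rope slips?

T_max ≈ 2110 N

At impending slip the capstan equation gives T₂/T₁ = e^{μβ} with β in radians.
β = 171.1° × π/180 = 2.986 rad.
e^{μβ} = e^{0.37×2.986} = 3.019.
T₂ = T₁ · e^{μβ} = 699 × 3.019 = 2110 N.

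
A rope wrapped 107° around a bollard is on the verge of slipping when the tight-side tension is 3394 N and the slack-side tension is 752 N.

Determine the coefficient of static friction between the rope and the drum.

T₂/T₁ = e^{μβ} → μ = ln(T₂/T₁)/β.
β = 107° = 1.868 rad.
μ = ln(3394/752)/1.868 = ln(4.513)/1.868 = 0.807.

μ ≈ 0.807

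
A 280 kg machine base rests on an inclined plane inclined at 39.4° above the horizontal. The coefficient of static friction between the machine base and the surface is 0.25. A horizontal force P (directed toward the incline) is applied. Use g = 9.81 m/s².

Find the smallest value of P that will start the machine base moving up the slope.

At impending motion up the slope, friction acts down-slope at its limit: f = μ_s N.
Perpendicular to the incline: N = m g cos θ + P sin θ.
Along the incline: P cos θ = m g sin θ + μ_s N = m g sin θ + μ_s (m g cos θ + P sin θ).
Solving, P (cos θ − μ_s sin θ) = m g (sin θ + μ_s cos θ), so P = 280×9.81×(sin 39.4° + 0.25 cos 39.4°)/(cos 39.4° − 0.25 sin 39.4°) = 2750×0.8279/0.6141 = 3700 N.

P ≈ 3700 N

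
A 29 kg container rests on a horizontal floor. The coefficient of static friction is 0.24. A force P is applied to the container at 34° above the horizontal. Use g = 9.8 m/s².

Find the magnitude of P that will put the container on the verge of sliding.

P ≈ 70.8 N

N = m g − P sin α (the pull lifts the container).
At impending slip, P cos α = μ_s N = μ_s (m g − P sin α).
Solving: P (cos α + μ_s sin α) = μ_s m g → P = 0.24×284/(cos 34° + 0.24 sin 34°) = 68.2/0.9632 = 70.8 N.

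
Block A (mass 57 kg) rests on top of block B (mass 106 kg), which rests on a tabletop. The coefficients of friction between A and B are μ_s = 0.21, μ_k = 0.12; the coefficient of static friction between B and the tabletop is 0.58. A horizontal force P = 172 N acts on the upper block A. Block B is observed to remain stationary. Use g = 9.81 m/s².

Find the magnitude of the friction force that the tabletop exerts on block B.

f ≈ 67.1 N

The normal force B exerts on A is simply A's weight, N₁ = 559.2 N.
Maximum static friction on A from B: μ_s N₁ = 0.21×559.2 = 117.4 N.
P = 172 N exceeds that limit, so A slips over B and the interface friction becomes kinetic: f₁ = μ_k N₁ = 0.12×559.2 = 67.1 N.
B experiences an equal 67.1 N forward from A (third law). B is in equilibrium, so the floor supplies f₂ = 67.1 N of static friction (limit μ_s(m_A+m_B)g = 927.4 N, not exceeded).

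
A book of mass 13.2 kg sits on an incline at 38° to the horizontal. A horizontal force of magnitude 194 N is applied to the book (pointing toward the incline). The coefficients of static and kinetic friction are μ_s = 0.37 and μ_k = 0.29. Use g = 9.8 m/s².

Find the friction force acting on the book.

The horizontal push has a component P sin θ into the surface, so N = m g cos θ + P sin θ = 101.9 + 119.4 = 221.4 N.
Parallel to the incline: P cos θ − m g sin θ = 152.9 − 79.64 = 73.23 N; the friction needed to balance this is 73.23 N acting down the slope.
The limit of static friction is μ_s N = 81.91 N.
Since 73.23 N is within the 81.91 N limit, the book stays put and friction is exactly 73.2 N.

f ≈ 73.2 N (down the incline)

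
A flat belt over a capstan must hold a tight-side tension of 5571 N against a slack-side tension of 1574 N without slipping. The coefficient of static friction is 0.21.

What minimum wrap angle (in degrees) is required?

T₂/T₁ = e^{μβ} → β = ln(T₂/T₁)/μ.
β = ln(5571/1574)/0.21 = 1.264/0.21 = 6.019 rad.
In degrees: β = 6.019 × 180/π = 345°.

β_min ≈ 345°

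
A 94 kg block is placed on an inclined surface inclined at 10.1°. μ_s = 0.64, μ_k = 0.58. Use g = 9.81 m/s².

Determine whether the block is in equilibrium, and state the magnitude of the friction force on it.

N = m g cos θ = 908 N.
Down-slope weight component: m g sin θ = 162 N.
μ_s N = 581 N.
162 ≤ 581 N, so it stays put; friction = 162 N.

f ≈ 162 N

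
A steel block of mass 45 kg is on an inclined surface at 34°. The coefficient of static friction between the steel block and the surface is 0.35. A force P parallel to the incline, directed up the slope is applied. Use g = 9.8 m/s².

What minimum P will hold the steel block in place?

The steel block tends to slide down (tan θ > μ_s), so at the point of impending slip friction acts up-slope at its limit: f = μ_s N.
P is parallel to the surface, so N = m g cos θ = 366 N.
Along the incline: P + μ_s N = m g sin θ, so P = 247 − 0.35×366 = 119 N.

P_min ≈ 119 N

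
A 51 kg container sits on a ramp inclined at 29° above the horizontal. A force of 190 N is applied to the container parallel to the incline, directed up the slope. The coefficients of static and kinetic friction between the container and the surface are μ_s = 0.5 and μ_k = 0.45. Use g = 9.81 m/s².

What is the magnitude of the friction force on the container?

Perpendicular to the surface, N = m g cos θ = 51·9.81·cos 29° = 437.6 N.
Parallel to the incline, ΣF = 0 gives f = m g sin θ − P = 242.6 − 190 = 52.56 N (up-slope positive).
The static-friction ceiling is μ_s N = 0.5 × 437.6 = 218.8 N.
Since |52.56| ≤ 218.8 N, static friction is sufficient; f equals the required value, not μ_s N.

f ≈ 52.6 N (up the incline)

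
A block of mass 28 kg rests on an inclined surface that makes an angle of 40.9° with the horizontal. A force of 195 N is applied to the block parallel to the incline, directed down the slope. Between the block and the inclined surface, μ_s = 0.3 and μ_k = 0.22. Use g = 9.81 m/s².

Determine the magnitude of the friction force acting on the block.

f ≈ 45.7 N (up the incline)

The normal reaction is N = m g cos θ = 207.6 N.
The friction needed for equilibrium is m g sin θ + P = 179.8 + 195 = 374.8 N, measured positive up-slope.
Static friction can supply at most μ_s N = 62.29 N.
Since |374.8| > 62.29 N, static friction cannot hold it; the block slides down the incline and kinetic friction applies: f = μ_k N = 0.22 × 207.6 = 45.7 N.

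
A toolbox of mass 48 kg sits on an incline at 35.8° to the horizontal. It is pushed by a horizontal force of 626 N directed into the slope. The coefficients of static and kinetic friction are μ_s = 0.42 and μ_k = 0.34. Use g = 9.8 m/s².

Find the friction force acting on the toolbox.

f ≈ 233 N (down the incline)

Resolve perpendicular to the incline: N = m g cos θ + P sin θ = 48×9.8×cos 35.8° + 626×sin 35.8° = 747.7 N.
Parallel to the incline: P cos θ − m g sin θ = 507.7 − 275.2 = 232.6 N; the friction needed to balance this is 232.6 N acting down the slope.
The limit of static friction is μ_s N = 314 N.
|f_req| = 232.6 ≤ 314 N → the toolbox is in equilibrium; friction equals the required value.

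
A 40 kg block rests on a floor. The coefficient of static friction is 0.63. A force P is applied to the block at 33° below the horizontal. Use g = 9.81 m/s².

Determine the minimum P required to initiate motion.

P ≈ 499 N

N = m g + P sin α (the push presses the block into the floor).
At impending slip, P cos α = μ_s N = μ_s (m g + P sin α).
Solving: P (cos α − μ_s sin α) = μ_s m g → P = 0.63×392/(cos 33° − 0.63 sin 33°) = 247/0.4955 = 499 N.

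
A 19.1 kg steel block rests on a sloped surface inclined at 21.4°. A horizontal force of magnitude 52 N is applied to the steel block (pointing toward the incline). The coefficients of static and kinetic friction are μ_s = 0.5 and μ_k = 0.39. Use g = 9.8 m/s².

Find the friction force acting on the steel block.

The horizontal push has a component P sin θ into the surface, so N = m g cos θ + P sin θ = 174.3 + 18.97 = 193.2 N.
Parallel to the incline: P cos θ − m g sin θ = 48.41 − 68.3 = -19.88 N; the friction needed to balance this is 19.88 N acting up the slope.
Maximum static friction: μ_s N = 0.5 × 193.2 = 96.62 N.
|f_req| = 19.88 ≤ 96.62 N → the steel block is in equilibrium; friction equals the required value.

f ≈ 19.9 N (up the incline)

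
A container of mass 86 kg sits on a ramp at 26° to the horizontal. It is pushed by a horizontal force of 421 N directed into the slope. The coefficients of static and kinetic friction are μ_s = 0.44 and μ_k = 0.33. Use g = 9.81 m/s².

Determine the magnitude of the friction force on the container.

f ≈ 8.56 N (down the incline)

The horizontal push has a component P sin θ into the surface, so N = m g cos θ + P sin θ = 758.3 + 184.6 = 942.8 N.
Along the incline, the net driving force (taking up-slope positive) is P cos θ − m g sin θ = 378.4 − 369.8 = 8.556 N, so equilibrium requires friction f = -8.556 N (down-slope).
Maximum static friction: μ_s N = 0.44 × 942.8 = 414.8 N.
Since 8.556 N is within the 414.8 N limit, the container stays put and friction is exactly 8.56 N.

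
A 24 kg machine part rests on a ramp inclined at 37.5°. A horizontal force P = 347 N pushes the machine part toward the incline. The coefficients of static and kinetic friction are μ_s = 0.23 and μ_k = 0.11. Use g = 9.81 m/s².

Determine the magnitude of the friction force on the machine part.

Normal direction: N = m g cos θ + P sin θ = 398 N.
Along the incline, the net driving force (taking up-slope positive) is P cos θ − m g sin θ = 275.3 − 143.3 = 132 N, so equilibrium requires friction f = -132 N (down-slope).
Maximum static friction: μ_s N = 0.23 × 398 = 91.55 N.
The required 132 N exceeds the static limit, so the machine part slides up-slope and f = μ_k N = 0.11×398 = 43.8 N.

f ≈ 43.8 N (down the incline)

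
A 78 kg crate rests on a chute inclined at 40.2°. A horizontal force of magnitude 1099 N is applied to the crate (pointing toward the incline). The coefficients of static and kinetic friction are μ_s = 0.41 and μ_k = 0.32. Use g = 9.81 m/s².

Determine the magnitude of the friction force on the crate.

f ≈ 346 N (down the incline)

The horizontal push has a component P sin θ into the surface, so N = m g cos θ + P sin θ = 584.4 + 709.4 = 1294 N.
Parallel to the incline: P cos θ − m g sin θ = 839.4 − 493.9 = 345.5 N; the friction needed to balance this is 345.5 N acting down the slope.
Maximum static friction: μ_s N = 0.41 × 1294 = 530.5 N.
|f_req| = 345.5 ≤ 530.5 N → the crate is in equilibrium; friction equals the required value.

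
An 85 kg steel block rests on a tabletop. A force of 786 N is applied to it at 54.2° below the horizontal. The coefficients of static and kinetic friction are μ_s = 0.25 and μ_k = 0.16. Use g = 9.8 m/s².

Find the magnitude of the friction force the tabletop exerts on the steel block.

Vertical equilibrium gives N = m g + P sin α = 1470 N.
For equilibrium, f = P cos α = 786×cos 54.2° = 459.8 N.
The static-friction limit is μ_s N = 367.6 N.
459.8 > 367.6 N → the steel block slides; f = μ_k N = 0.16×1470 = 235 N.

f ≈ 235 N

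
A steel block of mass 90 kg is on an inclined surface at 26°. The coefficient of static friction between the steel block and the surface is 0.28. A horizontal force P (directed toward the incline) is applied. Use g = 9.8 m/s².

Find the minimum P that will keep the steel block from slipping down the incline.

P_min ≈ 161 N

The steel block tends to slide down (tan θ > μ_s), so at the point of impending slip friction acts up-slope at its limit: f = μ_s N.
Perpendicular to the incline: N = m g cos θ + P sin θ.
Along the incline: P cos θ + μ_s N = m g sin θ, i.e. P cos θ + μ_s (m g cos θ + P sin θ) = m g sin θ.
Solving, P (cos θ + μ_s sin θ) = m g (sin θ − μ_s cos θ), so P = 882×0.1867/1.022 = 161 N.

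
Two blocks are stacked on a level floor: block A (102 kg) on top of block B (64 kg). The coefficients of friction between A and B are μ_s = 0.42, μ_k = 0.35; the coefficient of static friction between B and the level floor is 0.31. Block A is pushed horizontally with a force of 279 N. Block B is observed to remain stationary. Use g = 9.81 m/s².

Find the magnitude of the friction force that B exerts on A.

The normal force B exerts on A is simply A's weight, N₁ = 1001 N.
So the A–B interface can sustain at most μ_s N₁ = 420.3 N of static friction.
P = 279 N is within that limit, so A and B move together (both at rest); the A–B friction is simply f₁ = P = 279 N.
By Newton's third law B feels 279 N forward from A. With B stationary, the floor's static friction on B balances it: f₂ = 279 N (well within μ_s(m_A+m_B)g = 504.8 N).

f ≈ 279 N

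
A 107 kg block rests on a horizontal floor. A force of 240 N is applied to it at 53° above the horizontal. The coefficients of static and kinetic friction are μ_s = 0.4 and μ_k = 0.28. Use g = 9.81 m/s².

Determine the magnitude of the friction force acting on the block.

f ≈ 144 N

N = m g − P sin α = 1050 − 240×sin 53° = 858 N.
For equilibrium, f = P cos α = 240×cos 53° = 144.4 N.
μ_s N = 0.4 × 858 = 343.2 N.
Since 144.4 N does not exceed the limit, the block stays at rest and f = 144 N.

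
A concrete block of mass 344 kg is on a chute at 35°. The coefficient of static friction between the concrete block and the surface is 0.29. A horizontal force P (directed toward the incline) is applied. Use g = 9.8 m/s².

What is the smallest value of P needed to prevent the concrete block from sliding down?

P_min ≈ 1150 N

The concrete block tends to slide down (tan θ > μ_s), so at the point of impending slip friction acts up-slope at its limit: f = μ_s N.
Perpendicular to the incline: N = m g cos θ + P sin θ.
Along the incline: P cos θ + μ_s N = m g sin θ, i.e. P cos θ + μ_s (m g cos θ + P sin θ) = m g sin θ.
Solving, P (cos θ + μ_s sin θ) = m g (sin θ − μ_s cos θ), so P = 3370×0.336/0.9855 = 1150 N.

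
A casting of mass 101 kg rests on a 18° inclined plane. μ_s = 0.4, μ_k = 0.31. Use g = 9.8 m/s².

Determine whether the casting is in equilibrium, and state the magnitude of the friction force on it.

N = m g cos θ = 941 N.
Down-slope weight component: m g sin θ = 306 N.
μ_s N = 377 N.
306 ≤ 377 N, so it stays put; friction = 306 N.

f ≈ 306 N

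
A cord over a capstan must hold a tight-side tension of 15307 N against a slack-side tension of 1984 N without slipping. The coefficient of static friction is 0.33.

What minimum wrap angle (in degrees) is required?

T₂/T₁ = e^{μβ} → β = ln(T₂/T₁)/μ.
β = ln(15307/1984)/0.33 = 2.043/0.33 = 6.192 rad.
In degrees: β = 6.192 × 180/π = 355°.

β_min ≈ 355°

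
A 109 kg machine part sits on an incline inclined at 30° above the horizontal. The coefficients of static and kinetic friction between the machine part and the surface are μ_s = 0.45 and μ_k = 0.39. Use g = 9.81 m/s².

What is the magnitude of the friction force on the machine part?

f ≈ 361 N (up the incline)

Normal force: N = m g cos θ = 109 × 9.81 × cos 30° = 926 N.
For equilibrium along the incline, friction must balance the weight component: f = m g sin θ = 534.6 N up the slope.
Maximum static friction available: μ_s N = 0.45 × 926 = 416.7 N.
Since |534.6| > 416.7 N, static friction cannot hold it; the machine part slides down the incline and kinetic friction applies: f = μ_k N = 0.39 × 926 = 361 N.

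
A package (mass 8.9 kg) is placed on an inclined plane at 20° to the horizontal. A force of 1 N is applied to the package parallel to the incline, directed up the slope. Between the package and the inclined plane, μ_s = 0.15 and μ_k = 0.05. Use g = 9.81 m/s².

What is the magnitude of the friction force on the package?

Perpendicular to the surface, N = m g cos θ = 8.9·9.81·cos 20° = 82.04 N.
For equilibrium along the incline the friction force must supply f = m g sin θ − P = 29.86 − 1 = 28.86 N (positive meaning up-slope).
Maximum static friction available: μ_s N = 0.15 × 82.04 = 12.31 N.
|28.86| exceeds 12.31 N, so the package slips down-slope; friction is kinetic, f = μ_k N = 0.05×82.04 = 4.1 N.

f ≈ 4.1 N (up the incline)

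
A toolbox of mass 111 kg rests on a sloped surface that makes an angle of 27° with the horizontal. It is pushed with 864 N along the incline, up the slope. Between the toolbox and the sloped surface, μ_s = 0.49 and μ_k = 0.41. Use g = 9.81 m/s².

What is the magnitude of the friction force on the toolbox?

Normal force: N = m g cos θ = 111 × 9.81 × cos 27° = 970.2 N.
For equilibrium along the incline the friction force must supply f = m g sin θ − P = 494.4 − 864 = -369.6 N (positive meaning up-slope).
Static friction can supply at most μ_s N = 475.4 N.
Since |-369.6| ≤ 475.4 N, static friction is sufficient; f equals the required value, not μ_s N.

f ≈ 370 N (down the incline)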